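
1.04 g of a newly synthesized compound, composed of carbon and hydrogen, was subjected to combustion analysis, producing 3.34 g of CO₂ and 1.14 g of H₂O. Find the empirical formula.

C3H5

mol C = 3.34 g CO₂ ÷ 44.009 g/mol = 0.07589 mol
mol H = 2 × 1.14 g H₂O ÷ 18.015 g/mol = 0.1266 mol
Divide by the smallest (0.07589 mol): C 1.000, H 1.668
Multiplying each by 3 gives whole numbers: C 3.00, H 5.00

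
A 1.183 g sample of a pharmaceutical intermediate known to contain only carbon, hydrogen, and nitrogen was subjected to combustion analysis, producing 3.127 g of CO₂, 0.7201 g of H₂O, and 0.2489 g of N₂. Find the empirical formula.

C8H9N2

mol C = 3.127 g CO₂ ÷ 44.009 g/mol = 0.071054 mol
mol H = 2 × 0.7201 g H₂O ÷ 18.015 g/mol = 0.079944 mol
mol N = 2 × 0.2489 g N₂ ÷ 28.014 g/mol = 0.017770 mol
Divide by the smallest (0.017770 mol): C 3.999, H 4.499, N 1.000
Multiplying each by 2 gives whole numbers: C 8.00, H 9.00, N 2.00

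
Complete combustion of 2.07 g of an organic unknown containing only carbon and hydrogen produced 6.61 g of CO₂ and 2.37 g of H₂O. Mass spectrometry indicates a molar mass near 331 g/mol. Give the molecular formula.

C24H42

mol C = 6.61 g CO₂ ÷ 44.009 g/mol = 0.1502 mol
mol H = 2 × 2.37 g H₂O ÷ 18.015 g/mol = 0.2631 mol
Divide by the smallest (0.1502 mol): C 1.000, H 1.752
Multiplying each by 4 gives whole numbers: C 4.00, H 7.01
Empirical formula: C4H7
Empirical-formula mass = 55.10 g/mol; 331 ÷ 55.10 ≈ 6, so the molecular formula is C24H42.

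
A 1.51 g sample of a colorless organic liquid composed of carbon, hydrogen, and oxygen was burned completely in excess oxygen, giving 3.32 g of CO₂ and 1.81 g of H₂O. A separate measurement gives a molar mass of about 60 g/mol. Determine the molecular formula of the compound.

mol C = 3.32 g CO₂ ÷ 44.009 g/mol = 0.07544 mol
mol H = 2 × 1.81 g H₂O ÷ 18.015 g/mol = 0.2009 mol
mass O = 1.51 − (0.9061 + 0.2026) = 0.4013 g → mol O = 0.4013 ÷ 15.999 = 0.02509 mol
Divide by the smallest (0.02509 mol): C 3.007, H 8.010, O 1.000
Empirical formula: C3H8O
Empirical-formula mass = 60.10 g/mol; 60 ÷ 60.10 ≈ 1, so the molecular formula is C3H8O.

C3H8O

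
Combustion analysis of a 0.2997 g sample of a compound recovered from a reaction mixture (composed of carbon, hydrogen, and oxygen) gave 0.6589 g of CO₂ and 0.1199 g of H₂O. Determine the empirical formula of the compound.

C9H8O4

mol C = 0.6589 g CO₂ ÷ 44.009 g/mol = 0.014972 mol
mol H = 2 × 0.1199 g H₂O ÷ 18.015 g/mol = 0.013311 mol
mass O = 0.2997 − (0.17983 + 0.013418) = 0.10645 g → mol O = 0.10645 ÷ 15.999 = 0.0066538 mol
Divide by the smallest (0.0066538 mol): C 2.250, H 2.001, O 1.000
Multiplying each by 4 gives whole numbers: C 9.00, H 8.00, O 4.00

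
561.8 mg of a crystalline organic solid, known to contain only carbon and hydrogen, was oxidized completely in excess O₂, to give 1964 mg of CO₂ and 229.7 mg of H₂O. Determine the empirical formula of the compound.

mol C = 1.964 g CO₂ ÷ 44.009 g/mol = 0.044627 mol
mol H = 2 × 0.2297 g H₂O ÷ 18.015 g/mol = 0.025501 mol
Divide by the smallest (0.025501 mol): C 1.750, H 1.000
Multiplying each by 4 gives whole numbers: C 7.00, H 4.00

C7H4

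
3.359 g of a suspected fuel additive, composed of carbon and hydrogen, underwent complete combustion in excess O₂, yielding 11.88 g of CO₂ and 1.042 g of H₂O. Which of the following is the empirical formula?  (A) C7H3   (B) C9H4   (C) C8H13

mol C = 11.88 g CO₂ ÷ 44.009 g/mol = 0.26994 mol
mol H = 2 × 1.042 g H₂O ÷ 18.015 g/mol = 0.11568 mol
Divide by the smallest (0.11568 mol): C 2.334, H 1.000
Multiplying each by 3 gives whole numbers: C 7.00, H 3.00

(A) C7H3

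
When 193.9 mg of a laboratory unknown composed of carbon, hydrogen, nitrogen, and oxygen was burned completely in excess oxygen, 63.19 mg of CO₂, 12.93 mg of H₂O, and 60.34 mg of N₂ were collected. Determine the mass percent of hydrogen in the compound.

0.75%

mol C = 0.06319 g CO₂ ÷ 44.009 g/mol = 0.0014358 mol
mol H = 2 × 0.01293 g H₂O ÷ 18.015 g/mol = 0.0014355 mol
mol N = 2 × 0.06034 g N₂ ÷ 28.014 g/mol = 0.0043078 mol
mass O = 0.1939 − (0.017246 + 0.0014470 + 0.060340) = 0.11487 g → mol O = 0.11487 ÷ 15.999 = 0.0071796 mol
mass % H = 0.0014470 g ÷ 0.1939 g × 100%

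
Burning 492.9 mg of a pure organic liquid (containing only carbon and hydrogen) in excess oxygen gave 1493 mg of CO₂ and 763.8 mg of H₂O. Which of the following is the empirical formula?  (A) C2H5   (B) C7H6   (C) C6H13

mol C = 1.493 g CO₂ ÷ 44.009 g/mol = 0.033925 mol
mol H = 2 × 0.7638 g H₂O ÷ 18.015 g/mol = 0.084796 mol
Divide by the smallest (0.033925 mol): C 1.000, H 2.500
Multiplying each by 2 gives whole numbers: C 2.00, H 5.00

(A) C2H5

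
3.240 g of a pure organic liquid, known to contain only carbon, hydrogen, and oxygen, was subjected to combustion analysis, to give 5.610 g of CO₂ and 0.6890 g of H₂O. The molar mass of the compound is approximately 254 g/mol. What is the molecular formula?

C10H6O8

mol C = 5.610 g CO₂ ÷ 44.009 g/mol = 0.12747 mol
mol H = 2 × 0.6890 g H₂O ÷ 18.015 g/mol = 0.076492 mol
mass O = 3.240 − (1.5311 + 0.077104) = 1.6318 g → mol O = 1.6318 ÷ 15.999 = 0.10199 mol
Divide by the smallest (0.076492 mol): C 1.667, H 1.000, O 1.333
Multiplying each by 3 gives whole numbers: C 5.00, H 3.00, O 4.00
Empirical formula: C5H3O4
Empirical-formula mass = 127.07 g/mol; 254 ÷ 127.07 ≈ 2, so the molecular formula is C10H6O8.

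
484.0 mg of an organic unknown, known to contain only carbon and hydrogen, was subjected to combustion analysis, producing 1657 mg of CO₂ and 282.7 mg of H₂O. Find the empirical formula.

mol C = 1.657 g CO₂ ÷ 44.009 g/mol = 0.037651 mol
mol H = 2 × 0.2827 g H₂O ÷ 18.015 g/mol = 0.031385 mol
Divide by the smallest (0.031385 mol): C 1.200, H 1.000
Multiplying each by 5 gives whole numbers: C 6.00, H 5.00

C6H5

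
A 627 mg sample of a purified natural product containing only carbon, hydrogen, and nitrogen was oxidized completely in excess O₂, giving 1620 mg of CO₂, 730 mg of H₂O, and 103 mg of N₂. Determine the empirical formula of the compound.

C5H11N

mol C = 1.62 g CO₂ ÷ 44.009 g/mol = 0.03681 mol
mol H = 2 × 0.730 g H₂O ÷ 18.015 g/mol = 0.08104 mol
mol N = 2 × 0.103 g N₂ ÷ 28.014 g/mol = 0.007353 mol
Divide by the smallest (0.007353 mol): C 5.006, H 11.021, N 1.000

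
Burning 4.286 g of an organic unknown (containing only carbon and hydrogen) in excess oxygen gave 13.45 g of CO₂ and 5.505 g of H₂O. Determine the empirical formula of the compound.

CH2

mol C = 13.45 g CO₂ ÷ 44.009 g/mol = 0.30562 mol
mol H = 2 × 5.505 g H₂O ÷ 18.015 g/mol = 0.61116 mol
Divide by the smallest (0.30562 mol): C 1.000, H 2.000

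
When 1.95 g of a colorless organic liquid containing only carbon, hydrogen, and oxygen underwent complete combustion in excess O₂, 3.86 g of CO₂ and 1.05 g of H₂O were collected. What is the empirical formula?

mol C = 3.86 g CO₂ ÷ 44.009 g/mol = 0.08771 mol
mol H = 2 × 1.05 g H₂O ÷ 18.015 g/mol = 0.1166 mol
mass O = 1.95 − (1.053 + 0.1175) = 0.7790 g → mol O = 0.7790 ÷ 15.999 = 0.04869 mol
Divide by the smallest (0.04869 mol): C 1.801, H 2.394, O 1.000
Multiplying each by 5 gives whole numbers: C 9.01, H 11.97, O 5.00

C9H12O5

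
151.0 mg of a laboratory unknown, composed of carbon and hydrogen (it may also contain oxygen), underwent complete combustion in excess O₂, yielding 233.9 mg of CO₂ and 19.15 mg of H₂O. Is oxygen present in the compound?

yes

mol C = 0.2339 g CO₂ ÷ 44.009 g/mol = 0.0053148 mol
mol H = 2 × 0.01915 g H₂O ÷ 18.015 g/mol = 0.0021260 mol
C and H account for only 0.065979 g of the 0.1510 g sample; the remaining 0.085021 g must be oxygen.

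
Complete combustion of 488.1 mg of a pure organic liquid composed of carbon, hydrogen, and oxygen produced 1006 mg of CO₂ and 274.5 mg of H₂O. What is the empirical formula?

C6H8O3

mol C = 1.006 g CO₂ ÷ 44.009 g/mol = 0.022859 mol
mol H = 2 × 0.2745 g H₂O ÷ 18.015 g/mol = 0.030475 mol
mass O = 0.4881 − (0.27456 + 0.030718) = 0.18282 g → mol O = 0.18282 ÷ 15.999 = 0.011427 mol
Divide by the smallest (0.011427 mol): C 2.000, H 2.667, O 1.000
Multiplying each by 3 gives whole numbers: C 6.00, H 8.00, O 3.00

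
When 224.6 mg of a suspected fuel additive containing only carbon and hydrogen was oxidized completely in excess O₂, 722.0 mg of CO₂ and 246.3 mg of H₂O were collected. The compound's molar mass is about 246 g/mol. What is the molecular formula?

mol C = 0.7220 g CO₂ ÷ 44.009 g/mol = 0.016406 mol
mol H = 2 × 0.2463 g H₂O ÷ 18.015 g/mol = 0.027344 mol
Divide by the smallest (0.016406 mol): C 1.000, H 1.667
Multiplying each by 3 gives whole numbers: C 3.00, H 5.00
Empirical formula: C3H5
Empirical-formula mass = 41.07 g/mol; 246 ÷ 41.07 ≈ 6, so the molecular formula is C18H30.

C18H30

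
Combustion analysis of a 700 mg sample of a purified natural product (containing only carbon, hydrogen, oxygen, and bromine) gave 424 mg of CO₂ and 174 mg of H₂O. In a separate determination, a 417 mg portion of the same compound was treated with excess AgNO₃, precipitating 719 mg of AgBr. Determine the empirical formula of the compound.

mol C = 0.424 g CO₂ ÷ 44.009 g/mol = 0.009634 mol
mol H = 2 × 0.174 g H₂O ÷ 18.015 g/mol = 0.01932 mol
From the AgBr data: mol Br per gram of compound = (0.719 ÷ 187.772) ÷ 0.417 = 0.009183 mol/g, so in the 0.700 g combustion sample mol Br = 0.006428 mol
mass O = 0.700 − (0.1157 + 0.01947 + 0.5136) = 0.05121 g → mol O = 0.05121 ÷ 15.999 = 0.003201 mol
Divide by the smallest (0.003201 mol): C 3.010, H 6.036, Br 2.008, O 1.000

C3H6Br2O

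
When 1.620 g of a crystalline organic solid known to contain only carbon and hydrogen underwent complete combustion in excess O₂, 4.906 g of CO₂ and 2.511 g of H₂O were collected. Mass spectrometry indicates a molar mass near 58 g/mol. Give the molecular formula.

mol C = 4.906 g CO₂ ÷ 44.009 g/mol = 0.11148 mol
mol H = 2 × 2.511 g H₂O ÷ 18.015 g/mol = 0.27877 mol
Divide by the smallest (0.11148 mol): C 1.000, H 2.501
Multiplying each by 2 gives whole numbers: C 2.00, H 5.00
Empirical formula: C2H5
Empirical-formula mass = 29.06 g/mol; 58 ÷ 29.06 ≈ 2, so the molecular formula is C4H10.

C4H10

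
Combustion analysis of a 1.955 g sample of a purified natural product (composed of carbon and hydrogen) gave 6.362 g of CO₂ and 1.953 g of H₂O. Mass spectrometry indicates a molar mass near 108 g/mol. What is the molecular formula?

mol C = 6.362 g CO₂ ÷ 44.009 g/mol = 0.14456 mol
mol H = 2 × 1.953 g H₂O ÷ 18.015 g/mol = 0.21682 mol
Divide by the smallest (0.14456 mol): C 1.000, H 1.500
Multiplying each by 2 gives whole numbers: C 2.00, H 3.00
Empirical formula: C2H3
Empirical-formula mass = 27.05 g/mol; 108 ÷ 27.05 ≈ 4, so the molecular formula is C8H12.

C8H12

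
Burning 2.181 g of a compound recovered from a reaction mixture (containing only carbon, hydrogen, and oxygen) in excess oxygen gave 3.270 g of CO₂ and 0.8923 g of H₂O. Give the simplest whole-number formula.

mol C = 3.270 g CO₂ ÷ 44.009 g/mol = 0.074303 mol
mol H = 2 × 0.8923 g H₂O ÷ 18.015 g/mol = 0.099062 mol
mass O = 2.181 − (0.89245 + 0.099854) = 1.1887 g → mol O = 1.1887 ÷ 15.999 = 0.074298 mol
Divide by the smallest (0.074298 mol): C 1.000, H 1.333, O 1.000
Multiplying each by 3 gives whole numbers: C 3.00, H 4.00, O 3.00

C3H4O3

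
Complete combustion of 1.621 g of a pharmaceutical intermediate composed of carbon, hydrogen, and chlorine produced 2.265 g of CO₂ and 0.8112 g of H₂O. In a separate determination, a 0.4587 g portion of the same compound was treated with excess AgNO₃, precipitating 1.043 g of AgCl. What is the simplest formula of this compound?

C4H7Cl2

mol C = 2.265 g CO₂ ÷ 44.009 g/mol = 0.051467 mol
mol H = 2 × 0.8112 g H₂O ÷ 18.015 g/mol = 0.090058 mol
From the AgCl data: mol Cl per gram of compound = (1.043 ÷ 143.318) ÷ 0.4587 = 0.015866 mol/g, so in the 1.621 g combustion sample mol Cl = 0.025718 mol
Divide by the smallest (0.025718 mol): C 2.001, H 3.502, Cl 1.000
Multiplying each by 2 gives whole numbers: C 4.00, H 7.00, Cl 2.00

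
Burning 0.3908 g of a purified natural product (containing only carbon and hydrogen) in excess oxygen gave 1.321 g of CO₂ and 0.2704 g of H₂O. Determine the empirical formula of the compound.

mol C = 1.321 g CO₂ ÷ 44.009 g/mol = 0.030017 mol
mol H = 2 × 0.2704 g H₂O ÷ 18.015 g/mol = 0.030019 mol
Divide by the smallest (0.030017 mol): C 1.000, H 1.000

CH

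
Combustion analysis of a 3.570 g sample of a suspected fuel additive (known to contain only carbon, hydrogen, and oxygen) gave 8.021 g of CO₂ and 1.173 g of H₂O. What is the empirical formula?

C7H5O3

mol C = 8.021 g CO₂ ÷ 44.009 g/mol = 0.18226 mol
mol H = 2 × 1.173 g H₂O ÷ 18.015 g/mol = 0.13022 mol
mass O = 3.570 − (2.1891 + 0.13127) = 1.2496 g → mol O = 1.2496 ÷ 15.999 = 0.078107 mol
Divide by the smallest (0.078107 mol): C 2.333, H 1.667, O 1.000
Multiplying each by 3 gives whole numbers: C 7.00, H 5.00, O 3.00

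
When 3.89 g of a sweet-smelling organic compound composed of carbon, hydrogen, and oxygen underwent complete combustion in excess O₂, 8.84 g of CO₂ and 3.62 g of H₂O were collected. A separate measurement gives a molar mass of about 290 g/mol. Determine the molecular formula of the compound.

mol C = 8.84 g CO₂ ÷ 44.009 g/mol = 0.2009 mol
mol H = 2 × 3.62 g H₂O ÷ 18.015 g/mol = 0.4019 mol
mass O = 3.89 − (2.413 + 0.4051) = 1.072 g → mol O = 1.072 ÷ 15.999 = 0.06702 mol
Divide by the smallest (0.06702 mol): C 2.997, H 5.996, O 1.000
Empirical formula: C3H6O
Empirical-formula mass = 58.08 g/mol; 290 ÷ 58.08 ≈ 5, so the molecular formula is C15H30O5.

C15H30O5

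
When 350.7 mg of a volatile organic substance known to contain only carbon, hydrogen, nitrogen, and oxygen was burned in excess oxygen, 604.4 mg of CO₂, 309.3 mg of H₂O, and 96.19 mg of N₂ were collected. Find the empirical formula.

C4H10N2O

mol C = 0.6044 g CO₂ ÷ 44.009 g/mol = 0.013734 mol
mol H = 2 × 0.3093 g H₂O ÷ 18.015 g/mol = 0.034338 mol
mol N = 2 × 0.09619 g N₂ ÷ 28.014 g/mol = 0.0068673 mol
mass O = 0.3507 − (0.16495 + 0.034613 + 0.096190) = 0.054944 g → mol O = 0.054944 ÷ 15.999 = 0.0034342 mol
Divide by the smallest (0.0034342 mol): C 3.999, H 9.999, N 2.000, O 1.000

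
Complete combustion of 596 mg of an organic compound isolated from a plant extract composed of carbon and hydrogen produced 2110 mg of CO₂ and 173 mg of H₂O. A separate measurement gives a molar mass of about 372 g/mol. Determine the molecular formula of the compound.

mol C = 2.11 g CO₂ ÷ 44.009 g/mol = 0.04794 mol
mol H = 2 × 0.173 g H₂O ÷ 18.015 g/mol = 0.01921 mol
Divide by the smallest (0.01921 mol): C 2.496, H 1.000
Multiplying each by 2 gives whole numbers: C 4.99, H 2.00
Empirical formula: C5H2
Empirical-formula mass = 62.07 g/mol; 372 ÷ 62.07 ≈ 6, so the molecular formula is C30H12.

C30H12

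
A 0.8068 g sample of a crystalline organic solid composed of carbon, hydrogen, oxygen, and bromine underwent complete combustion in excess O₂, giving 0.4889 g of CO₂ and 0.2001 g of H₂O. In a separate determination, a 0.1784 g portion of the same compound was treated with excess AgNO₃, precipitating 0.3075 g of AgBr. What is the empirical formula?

mol C = 0.4889 g CO₂ ÷ 44.009 g/mol = 0.011109 mol
mol H = 2 × 0.2001 g H₂O ÷ 18.015 g/mol = 0.022215 mol
From the AgBr data: mol Br per gram of compound = (0.3075 ÷ 187.772) ÷ 0.1784 = 0.0091795 mol/g, so in the 0.8068 g combustion sample mol Br = 0.0074060 mol
mass O = 0.8068 − (0.13343 + 0.022393 + 0.59177) = 0.059205 g → mol O = 0.059205 ÷ 15.999 = 0.0037005 mol
Divide by the smallest (0.0037005 mol): C 3.002, H 6.003, Br 2.001, O 1.000

C3H6Br2O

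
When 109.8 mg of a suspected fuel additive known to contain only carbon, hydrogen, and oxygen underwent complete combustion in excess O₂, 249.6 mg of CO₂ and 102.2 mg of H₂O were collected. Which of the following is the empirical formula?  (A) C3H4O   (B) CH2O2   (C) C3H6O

(C) C3H6O

mol C = 0.2496 g CO₂ ÷ 44.009 g/mol = 0.0056716 mol
mol H = 2 × 0.1022 g H₂O ÷ 18.015 g/mol = 0.011346 mol
mass O = 0.1098 − (0.068121 + 0.011437) = 0.030242 g → mol O = 0.030242 ÷ 15.999 = 0.0018902 mol
Divide by the smallest (0.0018902 mol): C 3.000, H 6.002, O 1.000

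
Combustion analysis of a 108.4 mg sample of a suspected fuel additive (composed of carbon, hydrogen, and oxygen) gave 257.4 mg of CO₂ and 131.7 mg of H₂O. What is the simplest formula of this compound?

C4H10O

mol C = 0.2574 g CO₂ ÷ 44.009 g/mol = 0.0058488 mol
mol H = 2 × 0.1317 g H₂O ÷ 18.015 g/mol = 0.014621 mol
mass O = 0.1084 − (0.070250 + 0.014738) = 0.023412 g → mol O = 0.023412 ÷ 15.999 = 0.0014633 mol
Divide by the smallest (0.0014633 mol): C 3.997, H 9.992, O 1.000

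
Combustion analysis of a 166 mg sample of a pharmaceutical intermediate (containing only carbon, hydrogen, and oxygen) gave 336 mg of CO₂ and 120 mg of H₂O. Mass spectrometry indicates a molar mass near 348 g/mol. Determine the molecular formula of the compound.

mol C = 0.336 g CO₂ ÷ 44.009 g/mol = 0.007635 mol
mol H = 2 × 0.120 g H₂O ÷ 18.015 g/mol = 0.01332 mol
mass O = 0.166 − (0.09170 + 0.01343) = 0.06087 g → mol O = 0.06087 ÷ 15.999 = 0.003805 mol
Divide by the smallest (0.003805 mol): C 2.007, H 3.502, O 1.000
Multiplying each by 2 gives whole numbers: C 4.01, H 7.00, O 2.00
Empirical formula: C4H7O2
Empirical-formula mass = 87.10 g/mol; 348 ÷ 87.10 ≈ 4, so the molecular formula is C16H28O8.

C16H28O8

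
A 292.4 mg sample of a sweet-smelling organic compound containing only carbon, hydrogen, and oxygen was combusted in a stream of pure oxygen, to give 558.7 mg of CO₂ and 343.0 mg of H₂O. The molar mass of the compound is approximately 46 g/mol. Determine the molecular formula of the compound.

C2H6O

mol C = 0.5587 g CO₂ ÷ 44.009 g/mol = 0.012695 mol
mol H = 2 × 0.3430 g H₂O ÷ 18.015 g/mol = 0.038079 mol
mass O = 0.2924 − (0.15248 + 0.038384) = 0.10153 g → mol O = 0.10153 ÷ 15.999 = 0.0063463 mol
Divide by the smallest (0.0063463 mol): C 2.000, H 6.000, O 1.000
Empirical formula: C2H6O
Empirical-formula mass = 46.07 g/mol; 46 ÷ 46.07 ≈ 1, so the molecular formula is C2H6O.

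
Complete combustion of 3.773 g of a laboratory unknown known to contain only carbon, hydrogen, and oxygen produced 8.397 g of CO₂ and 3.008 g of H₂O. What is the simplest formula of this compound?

C8H14O3

mol C = 8.397 g CO₂ ÷ 44.009 g/mol = 0.19080 mol
mol H = 2 × 3.008 g H₂O ÷ 18.015 g/mol = 0.33394 mol
mass O = 3.773 − (2.2917 + 0.33662) = 1.1447 g → mol O = 1.1447 ÷ 15.999 = 0.071546 mol
Divide by the smallest (0.071546 mol): C 2.667, H 4.668, O 1.000
Multiplying each by 3 gives whole numbers: C 8.00, H 14.00, O 3.00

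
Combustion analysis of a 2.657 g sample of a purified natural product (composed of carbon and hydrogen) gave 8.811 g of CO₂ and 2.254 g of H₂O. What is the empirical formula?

mol C = 8.811 g CO₂ ÷ 44.009 g/mol = 0.20021 mol
mol H = 2 × 2.254 g H₂O ÷ 18.015 g/mol = 0.25024 mol
Divide by the smallest (0.20021 mol): C 1.000, H 1.250
Multiplying each by 4 gives whole numbers: C 4.00, H 5.00

C4H5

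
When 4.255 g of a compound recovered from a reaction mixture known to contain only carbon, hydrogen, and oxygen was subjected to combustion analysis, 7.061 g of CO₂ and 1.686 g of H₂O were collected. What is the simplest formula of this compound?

C6H7O5

mol C = 7.061 g CO₂ ÷ 44.009 g/mol = 0.16044 mol
mol H = 2 × 1.686 g H₂O ÷ 18.015 g/mol = 0.18718 mol
mass O = 4.255 − (1.9271 + 0.18867) = 2.1392 g → mol O = 2.1392 ÷ 15.999 = 0.13371 mol
Divide by the smallest (0.13371 mol): C 1.200, H 1.400, O 1.000
Multiplying each by 5 gives whole numbers: C 6.00, H 7.00, O 5.00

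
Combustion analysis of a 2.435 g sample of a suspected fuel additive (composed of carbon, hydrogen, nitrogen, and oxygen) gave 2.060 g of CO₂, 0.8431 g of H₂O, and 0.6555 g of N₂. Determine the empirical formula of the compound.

mol C = 2.060 g CO₂ ÷ 44.009 g/mol = 0.046809 mol
mol H = 2 × 0.8431 g H₂O ÷ 18.015 g/mol = 0.093600 mol
mol N = 2 × 0.6555 g N₂ ÷ 28.014 g/mol = 0.046798 mol
mass O = 2.435 − (0.56222 + 0.094349 + 0.65550) = 1.1229 g → mol O = 1.1229 ÷ 15.999 = 0.070188 mol
Divide by the smallest (0.046798 mol): C 1.000, H 2.000, N 1.000, O 1.500
Multiplying each by 2 gives whole numbers: C 2.00, H 4.00, N 2.00, O 3.00

C2H4N2O3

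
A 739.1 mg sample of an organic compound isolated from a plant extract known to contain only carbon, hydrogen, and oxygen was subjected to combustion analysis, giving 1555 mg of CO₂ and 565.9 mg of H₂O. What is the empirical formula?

C9H16O4

mol C = 1.555 g CO₂ ÷ 44.009 g/mol = 0.035334 mol
mol H = 2 × 0.5659 g H₂O ÷ 18.015 g/mol = 0.062825 mol
mass O = 0.7391 − (0.42439 + 0.063328) = 0.25138 g → mol O = 0.25138 ÷ 15.999 = 0.015712 mol
Divide by the smallest (0.015712 mol): C 2.249, H 3.999, O 1.000
Multiplying each by 4 gives whole numbers: C 9.00, H 15.99, O 4.00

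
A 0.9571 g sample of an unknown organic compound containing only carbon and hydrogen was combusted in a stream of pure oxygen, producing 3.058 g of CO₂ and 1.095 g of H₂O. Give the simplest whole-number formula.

mol C = 3.058 g CO₂ ÷ 44.009 g/mol = 0.069486 mol
mol H = 2 × 1.095 g H₂O ÷ 18.015 g/mol = 0.12157 mol
Divide by the smallest (0.069486 mol): C 1.000, H 1.749
Multiplying each by 4 gives whole numbers: C 4.00, H 7.00

C4H7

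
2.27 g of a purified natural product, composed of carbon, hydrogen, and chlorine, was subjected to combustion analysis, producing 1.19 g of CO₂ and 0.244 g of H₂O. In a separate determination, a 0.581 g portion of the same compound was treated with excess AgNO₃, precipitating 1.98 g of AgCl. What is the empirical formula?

mol C = 1.19 g CO₂ ÷ 44.009 g/mol = 0.02704 mol
mol H = 2 × 0.244 g H₂O ÷ 18.015 g/mol = 0.02709 mol
From the AgCl data: mol Cl per gram of compound = (1.98 ÷ 143.318) ÷ 0.581 = 0.02378 mol/g, so in the 2.27 g combustion sample mol Cl = 0.05398 mol
Divide by the smallest (0.02704 mol): C 1.000, H 1.002, Cl 1.996

CHCl2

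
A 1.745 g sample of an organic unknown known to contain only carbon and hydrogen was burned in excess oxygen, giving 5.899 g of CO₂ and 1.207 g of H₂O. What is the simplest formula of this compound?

CH

mol C = 5.899 g CO₂ ÷ 44.009 g/mol = 0.13404 mol
mol H = 2 × 1.207 g H₂O ÷ 18.015 g/mol = 0.13400 mol
Divide by the smallest (0.13400 mol): C 1.000, H 1.000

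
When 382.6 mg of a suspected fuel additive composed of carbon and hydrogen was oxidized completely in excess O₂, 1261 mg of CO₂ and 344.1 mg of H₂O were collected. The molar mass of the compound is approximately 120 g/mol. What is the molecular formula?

C9H12

mol C = 1.261 g CO₂ ÷ 44.009 g/mol = 0.028653 mol
mol H = 2 × 0.3441 g H₂O ÷ 18.015 g/mol = 0.038201 mol
Divide by the smallest (0.028653 mol): C 1.000, H 1.333
Multiplying each by 3 gives whole numbers: C 3.00, H 4.00
Empirical formula: C3H4
Empirical-formula mass = 40.06 g/mol; 120 ÷ 40.06 ≈ 3, so the molecular formula is C9H12.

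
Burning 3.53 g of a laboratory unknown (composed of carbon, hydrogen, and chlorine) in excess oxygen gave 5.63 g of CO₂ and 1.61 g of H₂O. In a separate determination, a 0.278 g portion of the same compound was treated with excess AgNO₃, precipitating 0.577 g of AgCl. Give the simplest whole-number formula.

mol C = 5.63 g CO₂ ÷ 44.009 g/mol = 0.1279 mol
mol H = 2 × 1.61 g H₂O ÷ 18.015 g/mol = 0.1787 mol
From the AgCl data: mol Cl per gram of compound = (0.577 ÷ 143.318) ÷ 0.278 = 0.01448 mol/g, so in the 3.53 g combustion sample mol Cl = 0.05112 mol
Divide by the smallest (0.05112 mol): C 2.502, H 3.496, Cl 1.000
Multiplying each by 2 gives whole numbers: C 5.00, H 6.99, Cl 2.00

C5H7Cl2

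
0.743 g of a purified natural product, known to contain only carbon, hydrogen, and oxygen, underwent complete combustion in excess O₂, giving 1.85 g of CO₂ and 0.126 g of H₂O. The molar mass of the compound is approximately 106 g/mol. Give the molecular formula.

mol C = 1.85 g CO₂ ÷ 44.009 g/mol = 0.04204 mol
mol H = 2 × 0.126 g H₂O ÷ 18.015 g/mol = 0.01399 mol
mass O = 0.743 − (0.5049 + 0.01410) = 0.2240 g → mol O = 0.2240 ÷ 15.999 = 0.01400 mol
Divide by the smallest (0.01399 mol): C 3.005, H 1.000, O 1.001
Empirical formula: C3HO
Empirical-formula mass = 53.04 g/mol; 106 ÷ 53.04 ≈ 2, so the molecular formula is C6H2O2.

C6H2O2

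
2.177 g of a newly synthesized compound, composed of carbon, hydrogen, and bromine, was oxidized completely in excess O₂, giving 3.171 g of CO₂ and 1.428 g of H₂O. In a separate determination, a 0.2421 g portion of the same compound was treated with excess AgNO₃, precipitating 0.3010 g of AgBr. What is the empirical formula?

C5H11Br

mol C = 3.171 g CO₂ ÷ 44.009 g/mol = 0.072053 mol
mol H = 2 × 1.428 g H₂O ÷ 18.015 g/mol = 0.15853 mol
From the AgBr data: mol Br per gram of compound = (0.3010 ÷ 187.772) ÷ 0.2421 = 0.0066213 mol/g, so in the 2.177 g combustion sample mol Br = 0.014414 mol
Divide by the smallest (0.014414 mol): C 4.999, H 10.998, Br 1.000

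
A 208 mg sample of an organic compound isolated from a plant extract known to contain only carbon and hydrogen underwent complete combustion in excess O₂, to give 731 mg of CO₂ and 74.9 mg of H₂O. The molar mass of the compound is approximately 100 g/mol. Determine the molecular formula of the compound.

mol C = 0.731 g CO₂ ÷ 44.009 g/mol = 0.01661 mol
mol H = 2 × 0.0749 g H₂O ÷ 18.015 g/mol = 0.008315 mol
Divide by the smallest (0.008315 mol): C 1.998, H 1.000
Empirical formula: C2H
Empirical-formula mass = 25.03 g/mol; 100 ÷ 25.03 ≈ 4, so the molecular formula is C8H4.

C8H4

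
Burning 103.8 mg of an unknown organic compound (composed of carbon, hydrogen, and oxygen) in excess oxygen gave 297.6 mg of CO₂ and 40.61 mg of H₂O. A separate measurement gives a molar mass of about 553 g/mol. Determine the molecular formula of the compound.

C36H24O6

mol C = 0.2976 g CO₂ ÷ 44.009 g/mol = 0.0067623 mol
mol H = 2 × 0.04061 g H₂O ÷ 18.015 g/mol = 0.0045085 mol
mass O = 0.1038 − (0.081221 + 0.0045445) = 0.018034 g → mol O = 0.018034 ÷ 15.999 = 0.0011272 mol
Divide by the smallest (0.0011272 mol): C 5.999, H 4.000, O 1.000
Empirical formula: C6H4O
Empirical-formula mass = 92.10 g/mol; 553 ÷ 92.10 ≈ 6, so the molecular formula is C36H24O6.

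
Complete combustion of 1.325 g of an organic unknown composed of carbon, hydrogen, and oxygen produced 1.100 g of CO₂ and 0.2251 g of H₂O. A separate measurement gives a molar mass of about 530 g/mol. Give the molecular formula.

mol C = 1.100 g CO₂ ÷ 44.009 g/mol = 0.024995 mol
mol H = 2 × 0.2251 g H₂O ÷ 18.015 g/mol = 0.024990 mol
mass O = 1.325 − (0.30021 + 0.025190) = 0.99960 g → mol O = 0.99960 ÷ 15.999 = 0.062479 mol
Divide by the smallest (0.024990 mol): C 1.000, H 1.000, O 2.500
Multiplying each by 2 gives whole numbers: C 2.00, H 2.00, O 5.00
Empirical formula: C2H2O5
Empirical-formula mass = 106.03 g/mol; 530 ÷ 106.03 ≈ 5, so the molecular formula is C10H10O25.

C10H10O25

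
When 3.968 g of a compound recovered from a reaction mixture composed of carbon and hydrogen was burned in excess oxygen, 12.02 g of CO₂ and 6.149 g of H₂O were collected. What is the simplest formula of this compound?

C2H5

mol C = 12.02 g CO₂ ÷ 44.009 g/mol = 0.27313 mol
mol H = 2 × 6.149 g H₂O ÷ 18.015 g/mol = 0.68265 mol
Divide by the smallest (0.27313 mol): C 1.000, H 2.499
Multiplying each by 2 gives whole numbers: C 2.00, H 5.00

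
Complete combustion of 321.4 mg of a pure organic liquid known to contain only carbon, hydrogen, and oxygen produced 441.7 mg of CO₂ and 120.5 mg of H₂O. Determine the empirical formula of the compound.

mol C = 0.4417 g CO₂ ÷ 44.009 g/mol = 0.010037 mol
mol H = 2 × 0.1205 g H₂O ÷ 18.015 g/mol = 0.013378 mol
mass O = 0.3214 − (0.12055 + 0.013485) = 0.18737 g → mol O = 0.18737 ÷ 15.999 = 0.011711 mol
Divide by the smallest (0.010037 mol): C 1.000, H 1.333, O 1.167
Multiplying each by 6 gives whole numbers: C 6.00, H 8.00, O 7.00

C6H8O7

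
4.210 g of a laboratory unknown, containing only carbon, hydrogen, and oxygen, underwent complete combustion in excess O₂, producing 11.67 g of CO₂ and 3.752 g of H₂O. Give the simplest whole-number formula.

C7H11O

mol C = 11.67 g CO₂ ÷ 44.009 g/mol = 0.26517 mol
mol H = 2 × 3.752 g H₂O ÷ 18.015 g/mol = 0.41654 mol
mass O = 4.210 − (3.1850 + 0.41987) = 0.60513 g → mol O = 0.60513 ÷ 15.999 = 0.037823 mol
Divide by the smallest (0.037823 mol): C 7.011, H 11.013, O 1.000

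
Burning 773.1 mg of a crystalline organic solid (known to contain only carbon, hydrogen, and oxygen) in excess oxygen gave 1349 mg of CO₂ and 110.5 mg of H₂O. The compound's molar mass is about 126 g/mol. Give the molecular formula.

mol C = 1.349 g CO₂ ÷ 44.009 g/mol = 0.030653 mol
mol H = 2 × 0.1105 g H₂O ÷ 18.015 g/mol = 0.012268 mol
mass O = 0.7731 − (0.36817 + 0.012366) = 0.39256 g → mol O = 0.39256 ÷ 15.999 = 0.024537 mol
Divide by the smallest (0.012268 mol): C 2.499, H 1.000, O 2.000
Multiplying each by 2 gives whole numbers: C 5.00, H 2.00, O 4.00
Empirical formula: C5H2O4
Empirical-formula mass = 126.07 g/mol; 126 ÷ 126.07 ≈ 1, so the molecular formula is C5H2O4.

C5H2O4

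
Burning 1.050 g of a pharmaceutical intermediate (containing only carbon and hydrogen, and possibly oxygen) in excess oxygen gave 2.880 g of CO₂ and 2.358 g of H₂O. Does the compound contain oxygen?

no

mol C = 2.880 g CO₂ ÷ 44.009 g/mol = 0.065441 mol
mol H = 2 × 2.358 g H₂O ÷ 18.015 g/mol = 0.26178 mol
C and H together account for 1.0499 g — essentially the entire 1.050 g sample — so the compound contains no oxygen.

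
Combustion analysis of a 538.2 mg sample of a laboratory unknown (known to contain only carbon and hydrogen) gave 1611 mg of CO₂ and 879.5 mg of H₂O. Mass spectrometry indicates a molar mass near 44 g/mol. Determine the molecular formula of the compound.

mol C = 1.611 g CO₂ ÷ 44.009 g/mol = 0.036606 mol
mol H = 2 × 0.8795 g H₂O ÷ 18.015 g/mol = 0.097641 mol
Divide by the smallest (0.036606 mol): C 1.000, H 2.667
Multiplying each by 3 gives whole numbers: C 3.00, H 8.00
Empirical formula: C3H8
Empirical-formula mass = 44.10 g/mol; 44 ÷ 44.10 ≈ 1, so the molecular formula is C3H8.

C3H8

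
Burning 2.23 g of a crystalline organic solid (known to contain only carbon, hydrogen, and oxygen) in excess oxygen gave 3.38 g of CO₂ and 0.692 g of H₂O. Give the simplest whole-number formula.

CHO

mol C = 3.38 g CO₂ ÷ 44.009 g/mol = 0.07680 mol
mol H = 2 × 0.692 g H₂O ÷ 18.015 g/mol = 0.07682 mol
mass O = 2.23 − (0.9225 + 0.07744) = 1.230 g → mol O = 1.230 ÷ 15.999 = 0.07689 mol
Divide by the smallest (0.07680 mol): C 1.000, H 1.000, O 1.001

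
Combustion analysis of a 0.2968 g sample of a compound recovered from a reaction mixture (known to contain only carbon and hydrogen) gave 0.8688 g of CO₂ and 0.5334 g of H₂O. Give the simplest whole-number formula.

CH3

mol C = 0.8688 g CO₂ ÷ 44.009 g/mol = 0.019741 mol
mol H = 2 × 0.5334 g H₂O ÷ 18.015 g/mol = 0.059217 mol
Divide by the smallest (0.019741 mol): C 1.000, H 3.000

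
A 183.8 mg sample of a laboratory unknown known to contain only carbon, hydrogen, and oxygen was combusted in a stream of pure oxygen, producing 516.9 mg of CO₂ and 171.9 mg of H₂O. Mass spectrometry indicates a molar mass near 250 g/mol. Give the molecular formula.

C16H26O2

mol C = 0.5169 g CO₂ ÷ 44.009 g/mol = 0.011745 mol
mol H = 2 × 0.1719 g H₂O ÷ 18.015 g/mol = 0.019084 mol
mass O = 0.1838 − (0.14107 + 0.019237) = 0.023490 g → mol O = 0.023490 ÷ 15.999 = 0.0014682 mol
Divide by the smallest (0.0014682 mol): C 8.000, H 12.998, O 1.000
Empirical formula: C8H13O
Empirical-formula mass = 125.19 g/mol; 250 ÷ 125.19 ≈ 2, so the molecular formula is C16H26O2.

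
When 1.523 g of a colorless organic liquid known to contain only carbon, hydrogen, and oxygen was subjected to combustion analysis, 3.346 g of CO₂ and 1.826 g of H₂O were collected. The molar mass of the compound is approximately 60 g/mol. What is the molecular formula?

mol C = 3.346 g CO₂ ÷ 44.009 g/mol = 0.076030 mol
mol H = 2 × 1.826 g H₂O ÷ 18.015 g/mol = 0.20272 mol
mass O = 1.523 − (0.91320 + 0.20434) = 0.40546 g → mol O = 0.40546 ÷ 15.999 = 0.025343 mol
Divide by the smallest (0.025343 mol): C 3.000, H 7.999, O 1.000
Empirical formula: C3H8O
Empirical-formula mass = 60.10 g/mol; 60 ÷ 60.10 ≈ 1, so the molecular formula is C3H8O.

C3H8O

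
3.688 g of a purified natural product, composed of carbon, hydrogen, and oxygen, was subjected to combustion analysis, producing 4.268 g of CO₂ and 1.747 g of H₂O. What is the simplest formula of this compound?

C2H4O3

mol C = 4.268 g CO₂ ÷ 44.009 g/mol = 0.096980 mol
mol H = 2 × 1.747 g H₂O ÷ 18.015 g/mol = 0.19395 mol
mass O = 3.688 − (1.1648 + 0.19550) = 2.3277 g → mol O = 2.3277 ÷ 15.999 = 0.14549 mol
Divide by the smallest (0.096980 mol): C 1.000, H 2.000, O 1.500
Multiplying each by 2 gives whole numbers: C 2.00, H 4.00, O 3.00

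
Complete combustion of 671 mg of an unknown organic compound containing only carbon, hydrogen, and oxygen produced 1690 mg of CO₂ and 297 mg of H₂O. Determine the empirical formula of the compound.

C7H6O2

mol C = 1.69 g CO₂ ÷ 44.009 g/mol = 0.03840 mol
mol H = 2 × 0.297 g H₂O ÷ 18.015 g/mol = 0.03297 mol
mass O = 0.671 − (0.4612 + 0.03324) = 0.1765 g → mol O = 0.1765 ÷ 15.999 = 0.01103 mol
Divide by the smallest (0.01103 mol): C 3.480, H 2.988, O 1.000
Multiplying each by 2 gives whole numbers: C 6.96, H 5.98, O 2.00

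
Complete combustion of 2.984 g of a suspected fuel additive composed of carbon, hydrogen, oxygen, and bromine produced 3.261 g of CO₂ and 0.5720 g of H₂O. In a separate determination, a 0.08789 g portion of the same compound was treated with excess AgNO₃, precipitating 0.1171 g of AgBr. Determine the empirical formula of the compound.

C7H6Br2O2

mol C = 3.261 g CO₂ ÷ 44.009 g/mol = 0.074098 mol
mol H = 2 × 0.5720 g H₂O ÷ 18.015 g/mol = 0.063503 mol
From the AgBr data: mol Br per gram of compound = (0.1171 ÷ 187.772) ÷ 0.08789 = 0.0070956 mol/g, so in the 2.984 g combustion sample mol Br = 0.021173 mol
mass O = 2.984 − (0.89000 + 0.064011 + 1.6918) = 0.33817 g → mol O = 0.33817 ÷ 15.999 = 0.021137 mol
Divide by the smallest (0.021137 mol): C 3.506, H 3.004, Br 1.002, O 1.000
Multiplying each by 2 gives whole numbers: C 7.01, H 6.01, Br 2.00, O 2.00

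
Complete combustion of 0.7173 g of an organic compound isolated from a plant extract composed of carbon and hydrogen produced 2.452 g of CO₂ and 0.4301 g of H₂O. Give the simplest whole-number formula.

mol C = 2.452 g CO₂ ÷ 44.009 g/mol = 0.055716 mol
mol H = 2 × 0.4301 g H₂O ÷ 18.015 g/mol = 0.047749 mol
Divide by the smallest (0.047749 mol): C 1.167, H 1.000
Multiplying each by 6 gives whole numbers: C 7.00, H 6.00

C7H6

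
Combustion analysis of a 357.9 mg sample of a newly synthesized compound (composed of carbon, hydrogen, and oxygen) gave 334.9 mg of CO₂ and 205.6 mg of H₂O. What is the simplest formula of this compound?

mol C = 0.3349 g CO₂ ÷ 44.009 g/mol = 0.0076098 mol
mol H = 2 × 0.2056 g H₂O ÷ 18.015 g/mol = 0.022825 mol
mass O = 0.3579 − (0.091401 + 0.023008) = 0.24349 g → mol O = 0.24349 ÷ 15.999 = 0.015219 mol
Divide by the smallest (0.0076098 mol): C 1.000, H 2.999, O 2.000

CH3O2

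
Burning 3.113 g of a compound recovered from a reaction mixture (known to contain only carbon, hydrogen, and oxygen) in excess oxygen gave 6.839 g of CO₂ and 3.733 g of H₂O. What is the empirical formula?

mol C = 6.839 g CO₂ ÷ 44.009 g/mol = 0.15540 mol
mol H = 2 × 3.733 g H₂O ÷ 18.015 g/mol = 0.41443 mol
mass O = 3.113 − (1.8665 + 0.41775) = 0.82874 g → mol O = 0.82874 ÷ 15.999 = 0.051800 mol
Divide by the smallest (0.051800 mol): C 3.000, H 8.001, O 1.000

C3H8O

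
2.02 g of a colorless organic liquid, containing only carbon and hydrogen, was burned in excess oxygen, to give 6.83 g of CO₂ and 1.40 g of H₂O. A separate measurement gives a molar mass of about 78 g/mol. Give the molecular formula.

C6H6

mol C = 6.83 g CO₂ ÷ 44.009 g/mol = 0.1552 mol
mol H = 2 × 1.40 g H₂O ÷ 18.015 g/mol = 0.1554 mol
Divide by the smallest (0.1552 mol): C 1.000, H 1.001
Empirical formula: CH
Empirical-formula mass = 13.02 g/mol; 78 ÷ 13.02 ≈ 6, so the molecular formula is C6H6.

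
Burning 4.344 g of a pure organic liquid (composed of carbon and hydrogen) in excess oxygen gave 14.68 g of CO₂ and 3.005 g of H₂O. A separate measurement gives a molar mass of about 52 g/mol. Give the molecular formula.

mol C = 14.68 g CO₂ ÷ 44.009 g/mol = 0.33357 mol
mol H = 2 × 3.005 g H₂O ÷ 18.015 g/mol = 0.33361 mol
Divide by the smallest (0.33357 mol): C 1.000, H 1.000
Empirical formula: CH
Empirical-formula mass = 13.02 g/mol; 52 ÷ 13.02 ≈ 4, so the molecular formula is C4H4.

C4H4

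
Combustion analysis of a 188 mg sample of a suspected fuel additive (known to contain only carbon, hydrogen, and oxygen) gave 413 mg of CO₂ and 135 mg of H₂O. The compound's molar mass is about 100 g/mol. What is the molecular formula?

mol C = 0.413 g CO₂ ÷ 44.009 g/mol = 0.009384 mol
mol H = 2 × 0.135 g H₂O ÷ 18.015 g/mol = 0.01499 mol
mass O = 0.188 − (0.1127 + 0.01511) = 0.06018 g → mol O = 0.06018 ÷ 15.999 = 0.003761 mol
Divide by the smallest (0.003761 mol): C 2.495, H 3.985, O 1.000
Multiplying each by 2 gives whole numbers: C 4.99, H 7.97, O 2.00
Empirical formula: C5H8O2
Empirical-formula mass = 100.12 g/mol; 100 ÷ 100.12 ≈ 1, so the molecular formula is C5H8O2.

C5H8O2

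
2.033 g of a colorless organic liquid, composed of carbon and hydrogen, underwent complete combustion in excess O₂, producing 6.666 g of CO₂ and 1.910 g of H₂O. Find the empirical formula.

C5H7

mol C = 6.666 g CO₂ ÷ 44.009 g/mol = 0.15147 mol
mol H = 2 × 1.910 g H₂O ÷ 18.015 g/mol = 0.21205 mol
Divide by the smallest (0.15147 mol): C 1.000, H 1.400
Multiplying each by 5 gives whole numbers: C 5.00, H 7.00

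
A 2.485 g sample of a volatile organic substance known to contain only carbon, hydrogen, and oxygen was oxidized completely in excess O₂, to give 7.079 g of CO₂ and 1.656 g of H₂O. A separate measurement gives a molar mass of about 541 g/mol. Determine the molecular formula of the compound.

C35H40O5

mol C = 7.079 g CO₂ ÷ 44.009 g/mol = 0.16085 mol
mol H = 2 × 1.656 g H₂O ÷ 18.015 g/mol = 0.18385 mol
mass O = 2.485 − (1.9320 + 0.18532) = 0.36767 g → mol O = 0.36767 ÷ 15.999 = 0.022981 mol
Divide by the smallest (0.022981 mol): C 6.999, H 8.000, O 1.000
Empirical formula: C7H8O
Empirical-formula mass = 108.14 g/mol; 541 ÷ 108.14 ≈ 5, so the molecular formula is C35H40O5.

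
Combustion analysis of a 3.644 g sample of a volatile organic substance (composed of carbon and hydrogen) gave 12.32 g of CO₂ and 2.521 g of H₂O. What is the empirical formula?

mol C = 12.32 g CO₂ ÷ 44.009 g/mol = 0.27994 mol
mol H = 2 × 2.521 g H₂O ÷ 18.015 g/mol = 0.27988 mol
Divide by the smallest (0.27988 mol): C 1.000, H 1.000

CH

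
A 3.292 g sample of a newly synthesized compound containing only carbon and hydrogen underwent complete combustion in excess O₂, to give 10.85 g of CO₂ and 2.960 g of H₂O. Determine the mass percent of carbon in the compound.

89.95%

mol C = 10.85 g CO₂ ÷ 44.009 g/mol = 0.24654 mol
mol H = 2 × 2.960 g H₂O ÷ 18.015 g/mol = 0.32862 mol
mass % C = 2.9612 g ÷ 3.292 g × 100%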